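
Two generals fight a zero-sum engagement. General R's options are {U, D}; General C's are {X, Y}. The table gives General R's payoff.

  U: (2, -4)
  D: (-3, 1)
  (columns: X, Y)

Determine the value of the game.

Row minima: U → -4, D → -3; maximin = -3.
Column maxima: X → 2, Y → 1; minimax = 1.
-3 ≠ 1, so there is no saddle point; optimal play is mixed.
Let General R play U with probability p. Expected payoff against X: 2p + (-3)(1−p) = 5p − 3; against Y: (-4)p + 1(1−p) = −5p + 1.
Setting these equal: 5p − 3 = −5p + 1 ⇒ 10p = 4 ⇒ p = 2/5, and the value is (5)·(2/5) − 3 = -1.
For General C: with q = P(X), equating U's and D's payoffs gives 6q − 4 = −4q + 1 ⇒ q = 1/2.

-1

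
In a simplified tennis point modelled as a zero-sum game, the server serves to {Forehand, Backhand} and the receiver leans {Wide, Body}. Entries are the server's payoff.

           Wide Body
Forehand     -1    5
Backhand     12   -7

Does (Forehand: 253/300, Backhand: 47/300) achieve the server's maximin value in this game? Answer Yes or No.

No

Against Wide this mix gives (253/300)·(-1) + (47/300)·12 = 311/300.
Against Body this mix gives (253/300)·5 + (47/300)·(-7) = 78/25.
The receiver will play Wide, holding the server to 311/300. Shifting weight toward the row that does better against Wide would raise this floor (the equalizing mix achieves 53/25 against both Wide and Body), so the proposed strategy is not optimal.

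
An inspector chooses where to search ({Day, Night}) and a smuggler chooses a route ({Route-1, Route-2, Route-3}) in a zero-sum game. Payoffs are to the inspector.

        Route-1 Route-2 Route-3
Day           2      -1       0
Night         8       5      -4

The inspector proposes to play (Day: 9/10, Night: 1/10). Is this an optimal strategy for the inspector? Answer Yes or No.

Against Route-1 this mix gives (9/10)·2 + (1/10)·8 = 13/5.
Against Route-2 this mix gives (9/10)·(-1) + (1/10)·5 = -2/5.
Against Route-3 this mix gives (9/10)·0 + (1/10)·(-4) = -2/5.
All of the smuggler's active replies (Route-2, Route-3) yield -2/5, and no column does worse for the inspector. The mix makes the smuggler indifferent and guarantees -2/5, so it is optimal.

Yes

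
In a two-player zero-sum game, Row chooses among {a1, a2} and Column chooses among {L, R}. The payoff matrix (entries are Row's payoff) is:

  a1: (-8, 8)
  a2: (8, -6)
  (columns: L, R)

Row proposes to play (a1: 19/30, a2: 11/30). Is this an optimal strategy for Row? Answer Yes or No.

No

Against L this mix gives (19/30)·(-8) + (11/30)·8 = -32/15.
Against R this mix gives (19/30)·8 + (11/30)·(-6) = 43/15.
Column will play L, holding Row to -32/15. Shifting weight toward the row that does better against L would raise this floor (the equalizing mix achieves 8/15 against both L and R), so the proposed strategy is not optimal.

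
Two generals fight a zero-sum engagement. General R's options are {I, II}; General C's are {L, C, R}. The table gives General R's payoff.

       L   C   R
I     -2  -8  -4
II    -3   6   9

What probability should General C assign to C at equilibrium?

Row minima: I → -8, II → -3; maximin = -3.
Column maxima: L → -2, C → 6, R → 9; minimax = -2.
-3 ≠ -2, so there is no saddle point; optimal play is mixed.
R is strictly dominated by C (it gives General R strictly more in every row), so General C never plays it.
On the remaining 2×2 (I, II vs L, C):
Let General R play I with probability p. Expected payoff against L: (-2)p + (-3)(1−p) = p − 3; against C: (-8)p + 6(1−p) = −14p + 6.
Setting these equal: p − 3 = −14p + 6 ⇒ 15p = 9 ⇒ p = 3/5, and the value is (1)·(3/5) − 3 = -12/5.
For General C: with q = P(L), equating I's and II's payoffs gives 6q − 8 = −9q + 6 ⇒ q = 14/15.

1/15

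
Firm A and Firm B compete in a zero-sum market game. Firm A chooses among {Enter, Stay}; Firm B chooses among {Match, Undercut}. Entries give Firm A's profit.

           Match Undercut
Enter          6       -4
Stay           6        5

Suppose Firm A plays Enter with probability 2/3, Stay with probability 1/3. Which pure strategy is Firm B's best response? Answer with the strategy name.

Undercut

If Firm B plays Match, Firm A's expected payoff is (2/3)·6 + (1/3)·6 = 6.
If Firm B plays Undercut, Firm A's expected payoff is (2/3)·(-4) + (1/3)·5 = -1.
Firm B minimizes Firm A's payoff; the smallest is -1, so the best response is Undercut.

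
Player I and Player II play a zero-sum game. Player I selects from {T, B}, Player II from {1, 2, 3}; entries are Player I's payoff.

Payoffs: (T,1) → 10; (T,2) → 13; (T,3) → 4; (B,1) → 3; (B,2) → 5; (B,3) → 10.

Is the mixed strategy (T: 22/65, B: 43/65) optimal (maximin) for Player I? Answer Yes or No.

Against 1 this mix gives (22/65)·10 + (43/65)·3 = 349/65.
Against 2 this mix gives (22/65)·13 + (43/65)·5 = 501/65.
Against 3 this mix gives (22/65)·4 + (43/65)·10 = 518/65.
Player II will play 1, holding Player I to 349/65. Shifting weight toward the row that does better against 1 would raise this floor (the equalizing mix achieves 88/13 against both 1 and 3), so the proposed strategy is not optimal.

No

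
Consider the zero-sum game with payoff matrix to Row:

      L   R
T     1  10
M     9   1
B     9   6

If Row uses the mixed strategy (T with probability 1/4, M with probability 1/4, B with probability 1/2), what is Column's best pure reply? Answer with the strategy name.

R

If Column plays L, Row's expected payoff is (1/4)·1 + (1/4)·9 + (1/2)·9 = 7.
If Column plays R, Row's expected payoff is (1/4)·10 + (1/4)·1 + (1/2)·6 = 23/4.
Column minimizes Row's payoff; the smallest is 23/4, so the best response is R.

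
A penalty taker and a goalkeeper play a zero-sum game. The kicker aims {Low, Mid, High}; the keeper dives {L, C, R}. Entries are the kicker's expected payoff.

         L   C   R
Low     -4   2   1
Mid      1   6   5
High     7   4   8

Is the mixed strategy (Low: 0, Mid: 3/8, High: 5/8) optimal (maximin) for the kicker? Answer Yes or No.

Against L this mix gives (3/8)·1 + (5/8)·7 = 19/4.
Against C this mix gives (3/8)·6 + (5/8)·4 = 19/4.
Against R this mix gives (3/8)·5 + (5/8)·8 = 55/8.
All of the keeper's active replies (L, C) yield 19/4, and no column does worse for the kicker. The mix makes the keeper indifferent and guarantees 19/4, so it is optimal.

Yes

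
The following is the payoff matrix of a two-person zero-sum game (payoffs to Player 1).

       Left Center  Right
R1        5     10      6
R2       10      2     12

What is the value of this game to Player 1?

90/13

Row minima: R1 → 5, R2 → 2; maximin = 5.
Column maxima: Left → 10, Center → 10, Right → 12; minimax = 10.
5 ≠ 10, so there is no saddle point; optimal play is mixed.
Right is strictly dominated by Left (it gives Player 1 strictly more in every row), so Player 2 never plays it.
On the remaining 2×2 (R1, R2 vs Left, Center):
Let Player 1 play R1 with probability p. Expected payoff against Left: 5p + 10(1−p) = −5p + 10; against Center: 10p + 2(1−p) = 8p + 2.
Setting these equal: −5p + 10 = 8p + 2 ⇒ −13p = -8 ⇒ p = 8/13, and the value is (-5)·(8/13) + 10 = 90/13.
For Player 2: with q = P(Left), equating R1's and R2's payoffs gives −5q + 10 = 8q + 2 ⇒ q = 8/13.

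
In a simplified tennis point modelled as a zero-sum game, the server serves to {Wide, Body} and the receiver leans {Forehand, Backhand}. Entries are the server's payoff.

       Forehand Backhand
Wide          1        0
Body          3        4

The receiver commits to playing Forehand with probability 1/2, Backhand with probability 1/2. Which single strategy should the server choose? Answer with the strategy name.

Body

Expected payoff of Wide: (1/2)·1 + (1/2)·0 = 1/2.
Expected payoff of Body: (1/2)·3 + (1/2)·4 = 7/2.
The largest is 7/2, so the server's best response is Body.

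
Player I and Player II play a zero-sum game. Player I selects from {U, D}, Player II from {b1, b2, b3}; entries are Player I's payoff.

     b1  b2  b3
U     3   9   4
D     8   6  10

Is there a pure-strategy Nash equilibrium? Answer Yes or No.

No

Row minima: U → 3, D → 6; maximin = 6.
Column maxima: b1 → 8, b2 → 9, b3 → 10; minimax = 8.
6 ≠ 8, so no pure-strategy equilibrium exists.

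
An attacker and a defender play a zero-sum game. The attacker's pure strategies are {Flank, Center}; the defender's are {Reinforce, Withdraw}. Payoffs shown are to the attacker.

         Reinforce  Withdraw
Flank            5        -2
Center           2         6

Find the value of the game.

Row minima: Flank → -2, Center → 2; maximin = 2.
Column maxima: Reinforce → 5, Withdraw → 6; minimax = 5.
2 ≠ 5, so there is no saddle point; optimal play is mixed.
Let the attacker play Flank with probability p. Expected payoff against Reinforce: 5p + 2(1−p) = 3p + 2; against Withdraw: (-2)p + 6(1−p) = −8p + 6.
Setting these equal: 3p + 2 = −8p + 6 ⇒ 11p = 4 ⇒ p = 4/11, and the value is (3)·(4/11) + 2 = 34/11.
For the defender: with q = P(Reinforce), equating Flank's and Center's payoffs gives 7q − 2 = −4q + 6 ⇒ q = 8/11.

34/11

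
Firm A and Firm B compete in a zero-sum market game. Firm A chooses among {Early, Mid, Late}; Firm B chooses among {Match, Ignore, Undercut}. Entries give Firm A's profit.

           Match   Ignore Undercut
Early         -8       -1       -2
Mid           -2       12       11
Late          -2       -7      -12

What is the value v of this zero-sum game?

-2

Row minima: Early → -8, Mid → -2, Late → -12; maximin = -2.
Column maxima: Match → -2, Ignore → 12, Undercut → 11; minimax = -2.
Since maximin = minimax = -2, there is a saddle point and the value is -2.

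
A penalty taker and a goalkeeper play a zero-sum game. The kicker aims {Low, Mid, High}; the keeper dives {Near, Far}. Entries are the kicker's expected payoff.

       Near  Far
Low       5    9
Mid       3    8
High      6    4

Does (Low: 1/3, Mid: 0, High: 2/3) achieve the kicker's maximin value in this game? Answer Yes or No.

Against Near this mix gives (1/3)·5 + (2/3)·6 = 17/3.
Against Far this mix gives (1/3)·9 + (2/3)·4 = 17/3.
All of the keeper's active replies (Near, Far) yield 17/3, and no column does worse for the kicker. The mix makes the keeper indifferent and guarantees 17/3, so it is optimal.

Yes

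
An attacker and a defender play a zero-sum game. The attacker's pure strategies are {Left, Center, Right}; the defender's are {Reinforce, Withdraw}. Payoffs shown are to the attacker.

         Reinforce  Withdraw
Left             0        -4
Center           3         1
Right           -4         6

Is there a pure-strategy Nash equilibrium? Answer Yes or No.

No

Row minima: Left → -4, Center → 1, Right → -4; maximin = 1.
Column maxima: Reinforce → 3, Withdraw → 6; minimax = 3.
1 ≠ 3, so no pure-strategy equilibrium exists.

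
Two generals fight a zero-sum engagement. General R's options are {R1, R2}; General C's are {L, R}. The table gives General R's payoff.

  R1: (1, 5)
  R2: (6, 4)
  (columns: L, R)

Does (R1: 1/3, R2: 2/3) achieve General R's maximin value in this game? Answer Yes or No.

Yes

Against L this mix gives (1/3)·1 + (2/3)·6 = 13/3.
Against R this mix gives (1/3)·5 + (2/3)·4 = 13/3.
All of General C's active replies (L, R) yield 13/3, and no column does worse for General R. The mix makes General C indifferent and guarantees 13/3, so it is optimal.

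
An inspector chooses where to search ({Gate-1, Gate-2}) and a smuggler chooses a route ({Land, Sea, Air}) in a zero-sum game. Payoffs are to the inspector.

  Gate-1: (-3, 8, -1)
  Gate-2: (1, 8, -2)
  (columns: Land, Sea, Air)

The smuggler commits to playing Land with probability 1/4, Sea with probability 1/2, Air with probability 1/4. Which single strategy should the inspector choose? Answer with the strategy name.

Expected payoff of Gate-1: (1/4)·(-3) + (1/2)·8 + (1/4)·(-1) = 3.
Expected payoff of Gate-2: (1/4)·1 + (1/2)·8 + (1/4)·(-2) = 15/4.
The largest is 15/4, so the inspector's best response is Gate-2.

Gate-2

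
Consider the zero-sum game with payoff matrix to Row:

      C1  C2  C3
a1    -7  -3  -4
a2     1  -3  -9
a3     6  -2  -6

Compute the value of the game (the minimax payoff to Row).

-22/5

Row minima: a1 → -7, a2 → -9, a3 → -6; maximin = -6.
Column maxima: C1 → 6, C2 → -2, C3 → -4; minimax = -4.
-6 ≠ -4, so there is no saddle point; optimal play is mixed.
a2 is strictly dominated by a3, so Row never plays it.
C2 is strictly dominated by C3 (it gives Row strictly more in every row), so Column never plays it.
On the remaining 2×2 (a1, a3 vs C1, C3):
Let Row play a1 with probability p. Expected payoff against C1: (-7)p + 6(1−p) = −13p + 6; against C3: (-4)p + (-6)(1−p) = 2p − 6.
Setting these equal: −13p + 6 = 2p − 6 ⇒ −15p = -12 ⇒ p = 4/5, and the value is (-13)·(4/5) + 6 = -22/5.
For Column: with q = P(C1), equating a1's and a3's payoffs gives −3q − 4 = 12q − 6 ⇒ q = 2/15.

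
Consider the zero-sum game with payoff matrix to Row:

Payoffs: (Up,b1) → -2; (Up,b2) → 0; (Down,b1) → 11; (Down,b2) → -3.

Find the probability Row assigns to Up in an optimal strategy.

7/8

Row minima: Up → -2, Down → -3; maximin = -2.
Column maxima: b1 → 11, b2 → 0; minimax = 0.
-2 ≠ 0, so there is no saddle point; optimal play is mixed.
Let Row play Up with probability p. Expected payoff against b1: (-2)p + 11(1−p) = −13p + 11; against b2: 0p + (-3)(1−p) = 3p − 3.
Setting these equal: −13p + 11 = 3p − 3 ⇒ −16p = -14 ⇒ p = 7/8, and the value is (-13)·(7/8) + 11 = -3/8.
For Column: with q = P(b1), equating Up's and Down's payoffs gives −2q = 14q − 3 ⇒ q = 3/16.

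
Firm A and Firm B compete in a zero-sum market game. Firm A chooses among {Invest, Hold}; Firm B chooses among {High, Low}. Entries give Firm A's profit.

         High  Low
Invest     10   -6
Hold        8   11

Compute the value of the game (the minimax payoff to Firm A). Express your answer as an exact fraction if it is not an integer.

Row minima: Invest → -6, Hold → 8; maximin = 8.
Column maxima: High → 10, Low → 11; minimax = 10.
8 ≠ 10, so there is no saddle point; optimal play is mixed.
Let Firm A play Invest with probability p. Expected payoff against High: 10p + 8(1−p) = 2p + 8; against Low: (-6)p + 11(1−p) = −17p + 11.
Setting these equal: 2p + 8 = −17p + 11 ⇒ 19p = 3 ⇒ p = 3/19, and the value is (2)·(3/19) + 8 = 158/19.
For Firm B: with q = P(High), equating Invest's and Hold's payoffs gives 16q − 6 = −3q + 11 ⇒ q = 17/19.

158/19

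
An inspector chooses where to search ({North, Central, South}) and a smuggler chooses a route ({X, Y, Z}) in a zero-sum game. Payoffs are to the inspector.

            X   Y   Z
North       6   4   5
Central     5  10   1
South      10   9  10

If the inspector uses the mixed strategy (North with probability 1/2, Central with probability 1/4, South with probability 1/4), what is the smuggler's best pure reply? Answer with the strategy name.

If the smuggler plays X, the inspector's expected payoff is (1/2)·6 + (1/4)·5 + (1/4)·10 = 27/4.
If the smuggler plays Y, the inspector's expected payoff is (1/2)·4 + (1/4)·10 + (1/4)·9 = 27/4.
If the smuggler plays Z, the inspector's expected payoff is (1/2)·5 + (1/4)·1 + (1/4)·10 = 21/4.
The smuggler minimizes the inspector's payoff; the smallest is 21/4, so the best response is Z.

Z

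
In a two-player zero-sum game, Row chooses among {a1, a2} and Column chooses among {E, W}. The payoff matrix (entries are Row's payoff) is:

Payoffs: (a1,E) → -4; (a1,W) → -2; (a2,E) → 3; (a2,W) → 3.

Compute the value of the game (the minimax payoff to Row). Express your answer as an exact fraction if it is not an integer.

3

Row minima: a1 → -4, a2 → 3; maximin = 3.
Column maxima: E → 3, W → 3; minimax = 3.
Since maximin = minimax = 3, there is a saddle point and the value is 3.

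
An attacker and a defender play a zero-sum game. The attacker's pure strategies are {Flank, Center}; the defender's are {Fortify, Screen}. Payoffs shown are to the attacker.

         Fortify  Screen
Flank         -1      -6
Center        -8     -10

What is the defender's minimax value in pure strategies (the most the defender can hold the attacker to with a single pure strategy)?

Column maxima: Fortify → -1, Screen → -6.
The smallest of these is -6.

-6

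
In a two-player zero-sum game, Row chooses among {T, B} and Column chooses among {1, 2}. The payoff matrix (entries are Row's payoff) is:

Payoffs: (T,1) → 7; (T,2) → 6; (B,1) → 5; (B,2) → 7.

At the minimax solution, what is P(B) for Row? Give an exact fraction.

Row minima: T → 6, B → 5; maximin = 6.
Column maxima: 1 → 7, 2 → 7; minimax = 7.
6 ≠ 7, so there is no saddle point; optimal play is mixed.
Let Row play T with probability p. Expected payoff against 1: 7p + 5(1−p) = 2p + 5; against 2: 6p + 7(1−p) = −p + 7.
Setting these equal: 2p + 5 = −p + 7 ⇒ 3p = 2 ⇒ p = 2/3, and the value is (2)·(2/3) + 5 = 19/3.
For Column: with q = P(1), equating T's and B's payoffs gives q + 6 = −2q + 7 ⇒ q = 1/3.

1/3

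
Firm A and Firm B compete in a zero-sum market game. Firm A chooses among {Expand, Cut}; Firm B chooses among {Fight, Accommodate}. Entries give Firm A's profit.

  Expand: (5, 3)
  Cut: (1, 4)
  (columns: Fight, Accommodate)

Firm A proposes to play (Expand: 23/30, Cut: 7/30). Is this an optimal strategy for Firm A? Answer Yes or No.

No

Against Fight this mix gives (23/30)·5 + (7/30)·1 = 61/15.
Against Accommodate this mix gives (23/30)·3 + (7/30)·4 = 97/30.
Firm B will play Accommodate, holding Firm A to 97/30. Shifting weight toward the row that does better against Accommodate would raise this floor (the equalizing mix achieves 17/5 against both Accommodate and Fight), so the proposed strategy is not optimal.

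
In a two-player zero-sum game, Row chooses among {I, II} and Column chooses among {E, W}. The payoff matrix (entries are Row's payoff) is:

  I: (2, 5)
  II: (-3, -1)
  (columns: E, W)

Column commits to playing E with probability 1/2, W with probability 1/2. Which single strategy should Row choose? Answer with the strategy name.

I

Expected payoff of I: (1/2)·2 + (1/2)·5 = 7/2.
Expected payoff of II: (1/2)·(-3) + (1/2)·(-1) = -2.
The largest is 7/2, so Row's best response is I.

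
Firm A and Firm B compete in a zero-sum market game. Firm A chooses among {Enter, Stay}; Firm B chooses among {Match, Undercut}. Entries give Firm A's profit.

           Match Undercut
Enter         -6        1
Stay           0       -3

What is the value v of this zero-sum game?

-9/5

Row minima: Enter → -6, Stay → -3; maximin = -3.
Column maxima: Match → 0, Undercut → 1; minimax = 0.
-3 ≠ 0, so there is no saddle point; optimal play is mixed.
Let Firm A play Enter with probability p. Expected payoff against Match: (-6)p + 0(1−p) = −6p; against Undercut: 1p + (-3)(1−p) = 4p − 3.
Setting these equal: −6p = 4p − 3 ⇒ −10p = -3 ⇒ p = 3/10, and the value is (-6)·(3/10) = -9/5.
For Firm B: with q = P(Match), equating Enter's and Stay's payoffs gives −7q + 1 = 3q − 3 ⇒ q = 2/5.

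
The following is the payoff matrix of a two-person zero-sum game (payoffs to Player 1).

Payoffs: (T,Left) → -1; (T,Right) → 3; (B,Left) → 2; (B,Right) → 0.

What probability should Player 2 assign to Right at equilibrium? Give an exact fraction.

Row minima: T → -1, B → 0; maximin = 0.
Column maxima: Left → 2, Right → 3; minimax = 2.
0 ≠ 2, so there is no saddle point; optimal play is mixed.
Let Player 1 play T with probability p. Expected payoff against Left: (-1)p + 2(1−p) = −3p + 2; against Right: 3p + 0(1−p) = 3p.
Setting these equal: −3p + 2 = 3p ⇒ −6p = -2 ⇒ p = 1/3, and the value is (-3)·(1/3) + 2 = 1.
For Player 2: with q = P(Left), equating T's and B's payoffs gives −4q + 3 = 2q ⇒ q = 1/2.

1/2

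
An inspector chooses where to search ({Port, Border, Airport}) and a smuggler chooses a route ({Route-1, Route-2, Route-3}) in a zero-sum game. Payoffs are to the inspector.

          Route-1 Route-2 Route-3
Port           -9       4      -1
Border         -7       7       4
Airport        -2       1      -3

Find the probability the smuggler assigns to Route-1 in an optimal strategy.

Row minima: Port → -9, Border → -7, Airport → -3; maximin = -3.
Column maxima: Route-1 → -2, Route-2 → 7, Route-3 → 4; minimax = -2.
-3 ≠ -2, so there is no saddle point; optimal play is mixed.
Port is strictly dominated by Border, so the inspector never plays it.
Route-2 is strictly dominated by Route-1 (it gives the inspector strictly more in every row), so the smuggler never plays it.
On the remaining 2×2 (Border, Airport vs Route-1, Route-3):
Let the inspector play Border with probability p. Expected payoff against Route-1: (-7)p + (-2)(1−p) = −5p − 2; against Route-3: 4p + (-3)(1−p) = 7p − 3.
Setting these equal: −5p − 2 = 7p − 3 ⇒ −12p = -1 ⇒ p = 1/12, and the value is (-5)·(1/12) − 2 = -29/12.
For the smuggler: with q = P(Route-1), equating Border's and Airport's payoffs gives −11q + 4 = q − 3 ⇒ q = 7/12.

7/12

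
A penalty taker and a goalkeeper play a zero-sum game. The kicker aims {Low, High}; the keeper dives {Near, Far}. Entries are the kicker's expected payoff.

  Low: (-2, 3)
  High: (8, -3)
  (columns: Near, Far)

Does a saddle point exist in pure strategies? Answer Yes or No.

No

Row minima: Low → -2, High → -3; maximin = -2.
Column maxima: Near → 8, Far → 3; minimax = 3.
-2 ≠ 3, so no pure-strategy equilibrium exists.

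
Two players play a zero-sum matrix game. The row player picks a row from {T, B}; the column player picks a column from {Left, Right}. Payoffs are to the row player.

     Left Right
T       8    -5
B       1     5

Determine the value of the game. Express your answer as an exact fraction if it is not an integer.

45/17

Row minima: T → -5, B → 1; maximin = 1.
Column maxima: Left → 8, Right → 5; minimax = 5.
1 ≠ 5, so there is no saddle point; optimal play is mixed.
Let the row player play T with probability p. Expected payoff against Left: 8p + 1(1−p) = 7p + 1; against Right: (-5)p + 5(1−p) = −10p + 5.
Setting these equal: 7p + 1 = −10p + 5 ⇒ 17p = 4 ⇒ p = 4/17, and the value is (7)·(4/17) + 1 = 45/17.
For the column player: with q = P(Left), equating T's and B's payoffs gives 13q − 5 = −4q + 5 ⇒ q = 10/17.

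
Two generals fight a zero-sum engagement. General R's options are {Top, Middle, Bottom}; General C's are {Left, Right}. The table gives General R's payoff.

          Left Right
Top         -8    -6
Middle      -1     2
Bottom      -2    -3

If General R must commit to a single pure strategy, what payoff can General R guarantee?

-1

Row minima: Top → -8, Middle → -1, Bottom → -3.
The best of these is -1.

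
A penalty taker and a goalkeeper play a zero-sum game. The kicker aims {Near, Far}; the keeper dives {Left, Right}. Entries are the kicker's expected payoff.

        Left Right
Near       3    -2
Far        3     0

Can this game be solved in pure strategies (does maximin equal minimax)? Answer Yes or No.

Row minima: Near → -2, Far → 0; maximin = 0.
Column maxima: Left → 3, Right → 0; minimax = 0.
maximin = minimax = 0, so a saddle point exists.

Yes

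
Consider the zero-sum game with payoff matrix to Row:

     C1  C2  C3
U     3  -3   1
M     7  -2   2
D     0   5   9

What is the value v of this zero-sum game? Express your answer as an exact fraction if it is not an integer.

5/2

Row minima: U → -3, M → -2, D → 0; maximin = 0.
Column maxima: C1 → 7, C2 → 5, C3 → 9; minimax = 5.
0 ≠ 5, so there is no saddle point; optimal play is mixed.
U is strictly dominated by M, so Row never plays it.
C3 is strictly dominated by C2 (it gives Row strictly more in every row), so Column never plays it.
On the remaining 2×2 (M, D vs C1, C2):
Let Row play M with probability p. Expected payoff against C1: 7p + 0(1−p) = 7p; against C2: (-2)p + 5(1−p) = −7p + 5.
Setting these equal: 7p = −7p + 5 ⇒ 14p = 5 ⇒ p = 5/14, and the value is (7)·(5/14) = 5/2.
For Column: with q = P(C1), equating M's and D's payoffs gives 9q − 2 = −5q + 5 ⇒ q = 1/2.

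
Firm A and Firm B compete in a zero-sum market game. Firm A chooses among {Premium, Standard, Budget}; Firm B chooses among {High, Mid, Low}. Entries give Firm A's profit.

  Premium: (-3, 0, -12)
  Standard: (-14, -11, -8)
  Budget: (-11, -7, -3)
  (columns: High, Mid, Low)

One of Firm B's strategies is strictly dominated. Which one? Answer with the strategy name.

Mid

High holds Firm A's payoff strictly below Mid in every row: -3 < 0, -14 < -11, -11 < -7.
So Mid is strictly dominated for Firm B.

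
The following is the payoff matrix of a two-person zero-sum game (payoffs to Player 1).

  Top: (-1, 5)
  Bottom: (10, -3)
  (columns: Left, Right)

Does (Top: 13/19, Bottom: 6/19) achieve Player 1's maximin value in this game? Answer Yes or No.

Against Left this mix gives (13/19)·(-1) + (6/19)·10 = 47/19.
Against Right this mix gives (13/19)·5 + (6/19)·(-3) = 47/19.
All of Player 2's active replies (Left, Right) yield 47/19, and no column does worse for Player 1. The mix makes Player 2 indifferent and guarantees 47/19, so it is optimal.

Yes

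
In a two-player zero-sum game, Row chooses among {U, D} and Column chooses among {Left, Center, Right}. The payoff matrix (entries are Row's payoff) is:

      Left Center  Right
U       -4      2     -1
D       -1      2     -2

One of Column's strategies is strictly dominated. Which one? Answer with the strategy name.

Center

Left holds Row's payoff strictly below Center in every row: -4 < 2, -1 < 2.
So Center is strictly dominated for Column.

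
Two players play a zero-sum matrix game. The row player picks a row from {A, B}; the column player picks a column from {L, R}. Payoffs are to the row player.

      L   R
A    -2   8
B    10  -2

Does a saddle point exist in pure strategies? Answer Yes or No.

Row minima: A → -2, B → -2; maximin = -2.
Column maxima: L → 10, R → 8; minimax = 8.
-2 ≠ 8, so no pure-strategy equilibrium exists.

No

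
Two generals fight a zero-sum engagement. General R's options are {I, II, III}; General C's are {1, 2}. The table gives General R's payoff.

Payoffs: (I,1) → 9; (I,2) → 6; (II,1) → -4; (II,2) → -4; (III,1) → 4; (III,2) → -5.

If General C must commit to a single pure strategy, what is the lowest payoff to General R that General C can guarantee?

Column maxima: 1 → 9, 2 → 6.
The smallest of these is 6.

6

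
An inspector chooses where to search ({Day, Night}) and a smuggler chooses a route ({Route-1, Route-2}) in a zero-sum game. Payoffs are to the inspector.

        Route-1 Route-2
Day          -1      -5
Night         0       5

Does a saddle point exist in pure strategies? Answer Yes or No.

Yes

Row minima: Day → -5, Night → 0; maximin = 0.
Column maxima: Route-1 → 0, Route-2 → 5; minimax = 0.
maximin = minimax = 0, so a saddle point exists.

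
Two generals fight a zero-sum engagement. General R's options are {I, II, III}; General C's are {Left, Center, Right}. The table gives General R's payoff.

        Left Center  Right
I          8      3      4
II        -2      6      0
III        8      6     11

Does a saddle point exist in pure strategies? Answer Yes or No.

Yes

Row minima: I → 3, II → -2, III → 6; maximin = 6.
Column maxima: Left → 8, Center → 6, Right → 11; minimax = 6.
maximin = minimax = 6, so a saddle point exists.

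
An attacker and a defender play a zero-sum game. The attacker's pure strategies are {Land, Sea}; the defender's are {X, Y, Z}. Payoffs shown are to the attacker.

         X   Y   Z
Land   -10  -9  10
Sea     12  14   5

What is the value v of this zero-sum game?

170/27

Row minima: Land → -10, Sea → 5; maximin = 5.
Column maxima: X → 12, Y → 14, Z → 10; minimax = 10.
5 ≠ 10, so there is no saddle point; optimal play is mixed.
Y is strictly dominated by X (it gives the attacker strictly more in every row), so the defender never plays it.
On the remaining 2×2 (Land, Sea vs X, Z):
Let the attacker play Land with probability p. Expected payoff against X: (-10)p + 12(1−p) = −22p + 12; against Z: 10p + 5(1−p) = 5p + 5.
Setting these equal: −22p + 12 = 5p + 5 ⇒ −27p = -7 ⇒ p = 7/27, and the value is (-22)·(7/27) + 12 = 170/27.
For the defender: with q = P(X), equating Land's and Sea's payoffs gives −20q + 10 = 7q + 5 ⇒ q = 5/27.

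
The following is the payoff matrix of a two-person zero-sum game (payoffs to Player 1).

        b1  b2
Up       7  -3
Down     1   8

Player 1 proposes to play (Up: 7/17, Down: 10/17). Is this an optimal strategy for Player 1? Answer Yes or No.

Against b1 this mix gives (7/17)·7 + (10/17)·1 = 59/17.
Against b2 this mix gives (7/17)·(-3) + (10/17)·8 = 59/17.
All of Player 2's active replies (b1, b2) yield 59/17, and no column does worse for Player 1. The mix makes Player 2 indifferent and guarantees 59/17, so it is optimal.

Yes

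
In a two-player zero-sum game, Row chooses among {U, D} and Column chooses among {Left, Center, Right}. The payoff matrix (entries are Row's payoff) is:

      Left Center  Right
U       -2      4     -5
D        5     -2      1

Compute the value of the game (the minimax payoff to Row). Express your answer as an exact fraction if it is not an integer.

-1/2

Row minima: U → -5, D → -2; maximin = -2.
Column maxima: Left → 5, Center → 4, Right → 1; minimax = 1.
-2 ≠ 1, so there is no saddle point; optimal play is mixed.
Left is strictly dominated by Right (it gives Row strictly more in every row), so Column never plays it.
On the remaining 2×2 (U, D vs Center, Right):
Let Row play U with probability p. Expected payoff against Center: 4p + (-2)(1−p) = 6p − 2; against Right: (-5)p + 1(1−p) = −6p + 1.
Setting these equal: 6p − 2 = −6p + 1 ⇒ 12p = 3 ⇒ p = 1/4, and the value is (6)·(1/4) − 2 = -1/2.
For Column: with q = P(Center), equating U's and D's payoffs gives 9q − 5 = −3q + 1 ⇒ q = 1/2.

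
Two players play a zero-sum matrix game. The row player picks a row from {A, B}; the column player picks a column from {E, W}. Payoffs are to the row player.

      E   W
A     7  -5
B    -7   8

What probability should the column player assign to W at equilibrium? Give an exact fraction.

14/27

Row minima: A → -5, B → -7; maximin = -5.
Column maxima: E → 7, W → 8; minimax = 7.
-5 ≠ 7, so there is no saddle point; optimal play is mixed.
Let the row player play A with probability p. Expected payoff against E: 7p + (-7)(1−p) = 14p − 7; against W: (-5)p + 8(1−p) = −13p + 8.
Setting these equal: 14p − 7 = −13p + 8 ⇒ 27p = 15 ⇒ p = 5/9, and the value is (14)·(5/9) − 7 = 7/9.
For the column player: with q = P(E), equating A's and B's payoffs gives 12q − 5 = −15q + 8 ⇒ q = 13/27.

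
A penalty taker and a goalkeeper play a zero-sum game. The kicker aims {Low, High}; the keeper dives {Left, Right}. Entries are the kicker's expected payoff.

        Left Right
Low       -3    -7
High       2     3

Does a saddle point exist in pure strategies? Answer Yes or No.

Yes

Row minima: Low → -7, High → 2; maximin = 2.
Column maxima: Left → 2, Right → 3; minimax = 2.
maximin = minimax = 2, so a saddle point exists.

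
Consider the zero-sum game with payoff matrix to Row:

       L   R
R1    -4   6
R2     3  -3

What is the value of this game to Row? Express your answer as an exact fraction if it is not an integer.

3/8

Row minima: R1 → -4, R2 → -3; maximin = -3.
Column maxima: L → 3, R → 6; minimax = 3.
-3 ≠ 3, so there is no saddle point; optimal play is mixed.
Let Row play R1 with probability p. Expected payoff against L: (-4)p + 3(1−p) = −7p + 3; against R: 6p + (-3)(1−p) = 9p − 3.
Setting these equal: −7p + 3 = 9p − 3 ⇒ −16p = -6 ⇒ p = 3/8, and the value is (-7)·(3/8) + 3 = 3/8.
For Column: with q = P(L), equating R1's and R2's payoffs gives −10q + 6 = 6q − 3 ⇒ q = 9/16.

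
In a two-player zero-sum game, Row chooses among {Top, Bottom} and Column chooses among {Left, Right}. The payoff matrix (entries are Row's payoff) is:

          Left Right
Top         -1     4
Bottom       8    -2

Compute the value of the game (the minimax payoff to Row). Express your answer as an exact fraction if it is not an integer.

2

Row minima: Top → -1, Bottom → -2; maximin = -1.
Column maxima: Left → 8, Right → 4; minimax = 4.
-1 ≠ 4, so there is no saddle point; optimal play is mixed.
Let Row play Top with probability p. Expected payoff against Left: (-1)p + 8(1−p) = −9p + 8; against Right: 4p + (-2)(1−p) = 6p − 2.
Setting these equal: −9p + 8 = 6p − 2 ⇒ −15p = -10 ⇒ p = 2/3, and the value is (-9)·(2/3) + 8 = 2.
For Column: with q = P(Left), equating Top's and Bottom's payoffs gives −5q + 4 = 10q − 2 ⇒ q = 2/5.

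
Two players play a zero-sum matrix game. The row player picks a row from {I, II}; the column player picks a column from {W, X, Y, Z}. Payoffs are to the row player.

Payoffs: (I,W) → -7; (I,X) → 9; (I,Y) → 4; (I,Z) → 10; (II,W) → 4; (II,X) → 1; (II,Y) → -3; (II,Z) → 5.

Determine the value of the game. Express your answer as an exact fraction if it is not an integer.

Row minima: I → -7, II → -3; maximin = -3.
Column maxima: W → 4, X → 9, Y → 4, Z → 10; minimax = 4.
-3 ≠ 4, so there is no saddle point; optimal play is mixed.
X is strictly dominated by Y (it gives the row player strictly more in every row), so the column player never plays it.
Z is strictly dominated by W (it gives the row player strictly more in every row), so the column player never plays it.
On the remaining 2×2 (I, II vs W, Y):
Let the row player play I with probability p. Expected payoff against W: (-7)p + 4(1−p) = −11p + 4; against Y: 4p + (-3)(1−p) = 7p − 3.
Setting these equal: −11p + 4 = 7p − 3 ⇒ −18p = -7 ⇒ p = 7/18, and the value is (-11)·(7/18) + 4 = -5/18.
For the column player: with q = P(W), equating I's and II's payoffs gives −11q + 4 = 7q − 3 ⇒ q = 7/18.

-5/18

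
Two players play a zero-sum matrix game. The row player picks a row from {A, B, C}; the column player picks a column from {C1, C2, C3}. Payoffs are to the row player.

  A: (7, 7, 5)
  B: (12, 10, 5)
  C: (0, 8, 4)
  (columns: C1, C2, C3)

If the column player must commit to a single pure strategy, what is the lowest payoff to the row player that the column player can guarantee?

5

Column maxima: C1 → 12, C2 → 10, C3 → 5.
The smallest of these is 5.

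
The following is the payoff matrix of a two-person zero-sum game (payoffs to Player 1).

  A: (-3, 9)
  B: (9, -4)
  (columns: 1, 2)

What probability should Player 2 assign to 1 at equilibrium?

13/25

Row minima: A → -3, B → -4; maximin = -3.
Column maxima: 1 → 9, 2 → 9; minimax = 9.
-3 ≠ 9, so there is no saddle point; optimal play is mixed.
Let Player 1 play A with probability p. Expected payoff against 1: (-3)p + 9(1−p) = −12p + 9; against 2: 9p + (-4)(1−p) = 13p − 4.
Setting these equal: −12p + 9 = 13p − 4 ⇒ −25p = -13 ⇒ p = 13/25, and the value is (-12)·(13/25) + 9 = 69/25.
For Player 2: with q = P(1), equating A's and B's payoffs gives −12q + 9 = 13q − 4 ⇒ q = 13/25.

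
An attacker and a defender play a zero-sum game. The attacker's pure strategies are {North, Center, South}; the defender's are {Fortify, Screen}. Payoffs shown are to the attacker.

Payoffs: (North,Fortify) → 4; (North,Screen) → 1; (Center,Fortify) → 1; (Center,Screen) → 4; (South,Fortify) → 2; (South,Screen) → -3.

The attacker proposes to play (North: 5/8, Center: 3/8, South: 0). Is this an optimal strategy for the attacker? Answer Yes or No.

No

Against Fortify this mix gives (5/8)·4 + (3/8)·1 = 23/8.
Against Screen this mix gives (5/8)·1 + (3/8)·4 = 17/8.
The defender will play Screen, holding the attacker to 17/8. Shifting weight toward the row that does better against Screen would raise this floor (the equalizing mix achieves 5/2 against both Screen and Fortify), so the proposed strategy is not optimal.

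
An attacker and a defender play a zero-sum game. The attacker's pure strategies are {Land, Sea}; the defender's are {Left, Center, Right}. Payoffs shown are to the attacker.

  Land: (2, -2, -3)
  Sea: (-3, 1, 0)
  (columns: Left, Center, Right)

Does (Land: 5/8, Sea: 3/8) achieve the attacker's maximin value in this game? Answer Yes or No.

No

Against Left this mix gives (5/8)·2 + (3/8)·(-3) = 1/8.
Against Center this mix gives (5/8)·(-2) + (3/8)·1 = -7/8.
Against Right this mix gives (5/8)·(-3) + (3/8)·0 = -15/8.
The defender will play Right, holding the attacker to -15/8. Shifting weight toward the row that does better against Right would raise this floor (the equalizing mix achieves -9/8 against both Right and Left), so the proposed strategy is not optimal.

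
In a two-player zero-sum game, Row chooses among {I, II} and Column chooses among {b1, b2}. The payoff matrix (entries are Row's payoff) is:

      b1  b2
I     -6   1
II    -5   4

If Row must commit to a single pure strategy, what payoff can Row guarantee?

Row minima: I → -6, II → -5.
The best of these is -5.

-5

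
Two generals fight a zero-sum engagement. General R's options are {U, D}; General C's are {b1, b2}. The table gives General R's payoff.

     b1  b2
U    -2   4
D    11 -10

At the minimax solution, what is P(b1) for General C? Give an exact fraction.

Row minima: U → -2, D → -10; maximin = -2.
Column maxima: b1 → 11, b2 → 4; minimax = 4.
-2 ≠ 4, so there is no saddle point; optimal play is mixed.
Let General R play U with probability p. Expected payoff against b1: (-2)p + 11(1−p) = −13p + 11; against b2: 4p + (-10)(1−p) = 14p − 10.
Setting these equal: −13p + 11 = 14p − 10 ⇒ −27p = -21 ⇒ p = 7/9, and the value is (-13)·(7/9) + 11 = 8/9.
For General C: with q = P(b1), equating U's and D's payoffs gives −6q + 4 = 21q − 10 ⇒ q = 14/27.

14/27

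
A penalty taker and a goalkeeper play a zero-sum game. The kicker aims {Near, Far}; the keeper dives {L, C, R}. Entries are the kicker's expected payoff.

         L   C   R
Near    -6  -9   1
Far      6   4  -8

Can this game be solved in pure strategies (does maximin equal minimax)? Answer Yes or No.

No

Row minima: Near → -9, Far → -8; maximin = -8.
Column maxima: L → 6, C → 4, R → 1; minimax = 1.
-8 ≠ 1, so no pure-strategy equilibrium exists.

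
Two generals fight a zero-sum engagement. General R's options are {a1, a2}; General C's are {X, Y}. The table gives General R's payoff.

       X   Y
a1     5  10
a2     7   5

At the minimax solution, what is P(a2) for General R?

5/7

Row minima: a1 → 5, a2 → 5; maximin = 5.
Column maxima: X → 7, Y → 10; minimax = 7.
5 ≠ 7, so there is no saddle point; optimal play is mixed.
Let General R play a1 with probability p. Expected payoff against X: 5p + 7(1−p) = −2p + 7; against Y: 10p + 5(1−p) = 5p + 5.
Setting these equal: −2p + 7 = 5p + 5 ⇒ −7p = -2 ⇒ p = 2/7, and the value is (-2)·(2/7) + 7 = 45/7.
For General C: with q = P(X), equating a1's and a2's payoffs gives −5q + 10 = 2q + 5 ⇒ q = 5/7.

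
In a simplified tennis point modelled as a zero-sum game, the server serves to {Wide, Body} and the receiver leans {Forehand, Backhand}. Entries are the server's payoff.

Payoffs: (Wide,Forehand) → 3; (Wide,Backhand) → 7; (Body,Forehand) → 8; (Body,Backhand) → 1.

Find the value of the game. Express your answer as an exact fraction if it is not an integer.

53/11

Row minima: Wide → 3, Body → 1; maximin = 3.
Column maxima: Forehand → 8, Backhand → 7; minimax = 7.
3 ≠ 7, so there is no saddle point; optimal play is mixed.
Let the server play Wide with probability p. Expected payoff against Forehand: 3p + 8(1−p) = −5p + 8; against Backhand: 7p + 1(1−p) = 6p + 1.
Setting these equal: −5p + 8 = 6p + 1 ⇒ −11p = -7 ⇒ p = 7/11, and the value is (-5)·(7/11) + 8 = 53/11.
For the receiver: with q = P(Forehand), equating Wide's and Body's payoffs gives −4q + 7 = 7q + 1 ⇒ q = 6/11.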